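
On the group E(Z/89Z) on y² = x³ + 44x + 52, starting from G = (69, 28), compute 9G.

(6, 49)

Double-and-add on 9 = (1001)₂. Start with G = (69, 28) for the leading 1-bit.
double: tangent at (69, 28): λ = (3·69² + 44)/(2·28) ≡ 87/56. 56⁻¹ ≡ 62 (mod 89), so λ ≡ 87·62 ≡ 54.
  x = λ² - 69 - 69 = 2916 - 138 ≡ 19; y = λ·(69 - 19) - 28 ≡ 2. → (19, 2)
double: tangent at (19, 2): λ = (3·19² + 44)/(2·2) ≡ 59/4. 4⁻¹ ≡ 67 (mod 89), so λ ≡ 59·67 ≡ 37.
  x = λ² - 19 - 19 = 1369 - 38 ≡ 85; y = λ·(19 - 85) - 2 ≡ 48. → (85, 48)
double: tangent at (85, 48): λ = (3·85² + 44)/(2·48) ≡ 3/7. 7⁻¹ ≡ 51 (mod 89) since 7·51 = 357 ≡ 1, so λ ≡ 3·51 ≡ 64.
  x = λ² - 85 - 85 = 4096 - 170 ≡ 10; y = λ·(85 - 10) - 48 ≡ 35. → (10, 35)
add G: (10, 35) + (69, 28). λ = (28 - 35)/(69 - 10) ≡ 82/59 mod 89. 59⁻¹ ≡ 86 (mod 89) since 59·86 = 5074 ≡ 1, so λ ≡ 21.
  x = λ² - 10 - 69 = 441 - 79 ≡ 6; y = λ·(10 - 6) - 35 ≡ 49. → (6, 49)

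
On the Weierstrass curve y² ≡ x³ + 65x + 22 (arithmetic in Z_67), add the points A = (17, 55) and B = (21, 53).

(17, 55) + (21, 53). λ = (53 - 55)/(21 - 17) ≡ 65/4 mod 67. 4⁻¹ ≡ 17 (mod 67), so λ ≡ 33.
  x = λ² - 17 - 21 = 1089 - 38 ≡ 46; y = λ·(17 - 46) - 55 ≡ 60. → (46, 60)

(46, 60)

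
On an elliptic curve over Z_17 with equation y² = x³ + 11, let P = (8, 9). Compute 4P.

(3, 2)

Repeated addition: build up to 4P.
2P: tangent at (8, 9): λ = (3·8² + 0)/(2·9) ≡ 5/1. 1⁻¹ ≡ 1 (mod 17) since 1·1 = 1 ≡ 1, so λ ≡ 5·1 ≡ 5.
  x = λ² - 8 - 8 = 25 - 16 ≡ 9; y = λ·(8 - 9) - 9 ≡ 3. → (9, 3)
3P: (9, 3) + (8, 9). λ = (9 - 3)/(8 - 9) ≡ 6/16 mod 17. 16⁻¹ ≡ 16 (mod 17) since 16·16 = 256 ≡ 1, so λ ≡ 11.
  x = λ² - 9 - 8 = 121 - 17 ≡ 2; y = λ·(9 - 2) - 3 ≡ 6. → (2, 6)
4P: (2, 6) + (8, 9). λ = (9 - 6)/(8 - 2) ≡ 3/6 mod 17. 6⁻¹ ≡ 3 (mod 17), so λ ≡ 9.
  x = λ² - 2 - 8 = 81 - 10 ≡ 3; y = λ·(2 - 3) - 6 ≡ 2. → (3, 2)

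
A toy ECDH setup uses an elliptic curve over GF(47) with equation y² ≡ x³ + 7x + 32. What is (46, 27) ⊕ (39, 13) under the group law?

(46, 27) + (39, 13). λ = (13 - 27)/(39 - 46) ≡ 33/40 mod 47. 40⁻¹ ≡ 20 (mod 47) since 40·20 = 800 ≡ 1, so λ ≡ 2.
  x = λ² - 46 - 39 = 4 - 85 ≡ 13; y = λ·(46 - 13) - 27 ≡ 39. → (13, 39)

(13, 39)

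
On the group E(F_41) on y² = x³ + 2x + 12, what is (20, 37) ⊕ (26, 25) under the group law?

(40, 3)

(20, 37) + (26, 25). λ = (25 - 37)/(26 - 20) ≡ 29/6 mod 41. 6⁻¹ ≡ 7 (mod 41) since 6·7 = 42 ≡ 1, so λ ≡ 39.
  x = λ² - 20 - 26 = 1521 - 46 ≡ 40; y = λ·(20 - 40) - 37 ≡ 3. → (40, 3)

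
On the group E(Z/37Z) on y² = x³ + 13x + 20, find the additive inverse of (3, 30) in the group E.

(3, 7)

-(3, 30) = (3, -30 mod 37) = (3, 7).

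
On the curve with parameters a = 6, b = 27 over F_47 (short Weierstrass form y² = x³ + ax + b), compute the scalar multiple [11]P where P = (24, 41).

(37, 46)

Double-and-add on 11 = (1011)₂. Start with P = (24, 41) for the leading 1-bit.
double: tangent at (24, 41): λ = (3·24² + 6)/(2·41) ≡ 42/35. 35⁻¹ ≡ 43 (mod 47), so λ ≡ 42·43 ≡ 20.
  x = λ² - 24 - 24 = 400 - 48 ≡ 23; y = λ·(24 - 23) - 41 ≡ 26. → (23, 26)
double: tangent at (23, 26): λ = (3·23² + 6)/(2·26) ≡ 42/5. 5⁻¹ ≡ 19 (mod 47) since 5·19 = 95 ≡ 1, so λ ≡ 42·19 ≡ 46.
  x = λ² - 23 - 23 = 2116 - 46 ≡ 2; y = λ·(23 - 2) - 26 ≡ 0. → (2, 0)
add P: (2, 0) + (24, 41). λ = (41 - 0)/(24 - 2) ≡ 41/22 mod 47. 22⁻¹ ≡ 15 (mod 47) since 22·15 = 330 ≡ 1, so λ ≡ 4.
  x = λ² - 2 - 24 = 16 - 26 ≡ 37; y = λ·(2 - 37) - 0 ≡ 1. → (37, 1)
double: tangent at (37, 1): λ = (3·37² + 6)/(2·1) ≡ 24/2. 2⁻¹ ≡ 24 (mod 47) since 2·24 = 48 ≡ 1, so λ ≡ 24·24 ≡ 12.
  x = λ² - 37 - 37 = 144 - 74 ≡ 23; y = λ·(37 - 23) - 1 ≡ 26. → (23, 26)
add P: (23, 26) + (24, 41). λ = (41 - 26)/(24 - 23) ≡ 15/1 mod 47. 1⁻¹ ≡ 1 (mod 47), so λ ≡ 15.
  x = λ² - 23 - 24 = 225 - 47 ≡ 37; y = λ·(23 - 37) - 26 ≡ 46. → (37, 46)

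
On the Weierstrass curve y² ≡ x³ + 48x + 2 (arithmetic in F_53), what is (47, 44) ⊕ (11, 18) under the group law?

(32, 11)

(47, 44) + (11, 18). λ = (18 - 44)/(11 - 47) ≡ 27/17 mod 53. 17⁻¹ ≡ 25 (mod 53) since 17·25 = 425 ≡ 1, so λ ≡ 39.
  x = λ² - 47 - 11 = 1521 - 58 ≡ 32; y = λ·(47 - 32) - 44 ≡ 11. → (32, 11)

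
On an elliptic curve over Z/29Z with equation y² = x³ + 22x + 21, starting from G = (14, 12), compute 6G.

(5, 16)

Double-and-add on 6 = (110)₂. Start with G = (14, 12) for the leading 1-bit.
double: tangent at (14, 12): λ = (3·14² + 22)/(2·12) ≡ 1/24. 24⁻¹ ≡ 23 (mod 29) since 24·23 = 552 ≡ 1, so λ ≡ 1·23 ≡ 23.
  x = λ² - 14 - 14 = 529 - 28 ≡ 8; y = λ·(14 - 8) - 12 ≡ 10. → (8, 10)
add G: (8, 10) + (14, 12). λ = (12 - 10)/(14 - 8) ≡ 2/6 mod 29. 6⁻¹ ≡ 5 (mod 29), so λ ≡ 10.
  x = λ² - 8 - 14 = 100 - 22 ≡ 20; y = λ·(8 - 20) - 10 ≡ 15. → (20, 15)
double: tangent at (20, 15): λ = (3·20² + 22)/(2·15) ≡ 4/1. 1⁻¹ ≡ 1 (mod 29), so λ ≡ 4·1 ≡ 4.
  x = λ² - 20 - 20 = 16 - 40 ≡ 5; y = λ·(20 - 5) - 15 ≡ 16. → (5, 16)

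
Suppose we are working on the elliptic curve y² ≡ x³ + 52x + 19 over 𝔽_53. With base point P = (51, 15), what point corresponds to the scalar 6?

Double-and-add on 6 = (110)₂. Start with P = (51, 15) for the leading 1-bit.
double: tangent at (51, 15): λ = (3·51² + 52)/(2·15) ≡ 11/30. 30⁻¹ ≡ 23 (mod 53), so λ ≡ 11·23 ≡ 41.
  x = λ² - 51 - 51 = 1681 - 102 ≡ 42; y = λ·(51 - 42) - 15 ≡ 36. → (42, 36)
add P: (42, 36) + (51, 15). λ = (15 - 36)/(51 - 42) ≡ 32/9 mod 53. 9⁻¹ ≡ 6 (mod 53), so λ ≡ 33.
  x = λ² - 42 - 51 = 1089 - 93 ≡ 42; y = λ·(42 - 42) - 36 ≡ 17. → (42, 17)
double: tangent at (42, 17): λ = (3·42² + 52)/(2·17) ≡ 44/34. 34⁻¹ ≡ 39 (mod 53), so λ ≡ 44·39 ≡ 20.
  x = λ² - 42 - 42 = 400 - 84 ≡ 51; y = λ·(42 - 51) - 17 ≡ 15. → (51, 15)

(51, 15)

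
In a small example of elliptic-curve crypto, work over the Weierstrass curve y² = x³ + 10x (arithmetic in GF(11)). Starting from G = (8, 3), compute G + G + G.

Repeated addition: build up to 3G.
2G: tangent at (8, 3): λ = (3·8² + 10)/(2·3) ≡ 4/6. 6⁻¹ ≡ 2 (mod 11) since 6·2 = 12 ≡ 1, so λ ≡ 4·2 ≡ 8.
  x = λ² - 8 - 8 = 64 - 16 ≡ 4; y = λ·(8 - 4) - 3 ≡ 7. → (4, 7)
3G: (4, 7) + (8, 3). λ = (3 - 7)/(8 - 4) ≡ 7/4 mod 11. 4⁻¹ ≡ 3 (mod 11), so λ ≡ 10.
  x = λ² - 4 - 8 = 100 - 12 ≡ 0; y = λ·(4 - 0) - 7 ≡ 0. → (0, 0)

(0, 0)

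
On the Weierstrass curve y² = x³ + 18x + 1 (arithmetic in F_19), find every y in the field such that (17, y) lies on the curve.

x³ + 18x + 1 = 5220 ≡ 14 (mod 19).
14 is a non-residue mod 19; no y exists.

none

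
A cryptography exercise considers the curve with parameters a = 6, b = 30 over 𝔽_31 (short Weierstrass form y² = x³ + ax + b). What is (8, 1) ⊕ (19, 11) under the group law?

(8, 1) + (19, 11). λ = (11 - 1)/(19 - 8) ≡ 10/11 mod 31. 11⁻¹ ≡ 17 (mod 31), so λ ≡ 15.
  x = λ² - 8 - 19 = 225 - 27 ≡ 12; y = λ·(8 - 12) - 1 ≡ 1. → (12, 1)

(12, 1)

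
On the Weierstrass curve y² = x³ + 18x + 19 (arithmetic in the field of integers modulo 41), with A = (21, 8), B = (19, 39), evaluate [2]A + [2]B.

First 2A:
Repeated addition: build up to 2A.
2A: tangent at (21, 8): λ = (3·21² + 18)/(2·8) ≡ 29/16. 16⁻¹ ≡ 18 (mod 41) since 16·18 = 288 ≡ 1, so λ ≡ 29·18 ≡ 30.
  x = λ² - 21 - 21 = 900 - 42 ≡ 38; y = λ·(21 - 38) - 8 ≡ 15. → (38, 15)
2A = (38, 15).
Next 2B:
Repeated addition: build up to 2B.
2B: tangent at (19, 39): λ = (3·19² + 18)/(2·39) ≡ 35/37. 37⁻¹ ≡ 10 (mod 41), so λ ≡ 35·10 ≡ 22.
  x = λ² - 19 - 19 = 484 - 38 ≡ 36; y = λ·(19 - 36) - 39 ≡ 38. → (36, 38)
2B = (36, 38).
Finally 2A + 2B:
(38, 15) + (36, 38). λ = (38 - 15)/(36 - 38) ≡ 23/39 mod 41. 39⁻¹ ≡ 20 (mod 41), so λ ≡ 9.
  x = λ² - 38 - 36 = 81 - 74 ≡ 7; y = λ·(38 - 7) - 15 ≡ 18. → (7, 18)

(7, 18)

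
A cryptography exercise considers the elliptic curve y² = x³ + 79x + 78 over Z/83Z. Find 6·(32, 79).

(6, 41)

Write G = (32, 79).
Repeated addition: build up to 6G.
2G: tangent at (32, 79): λ = (3·32² + 79)/(2·79) ≡ 80/75. 75⁻¹ ≡ 31 (mod 83) since 75·31 = 2325 ≡ 1, so λ ≡ 80·31 ≡ 73.
  x = λ² - 32 - 32 = 5329 - 64 ≡ 36; y = λ·(32 - 36) - 79 ≡ 44. → (36, 44)
3G: (36, 44) + (32, 79). λ = (79 - 44)/(32 - 36) ≡ 35/79 mod 83. 79⁻¹ ≡ 62 (mod 83), so λ ≡ 12.
  x = λ² - 36 - 32 = 144 - 68 ≡ 76; y = λ·(36 - 76) - 44 ≡ 57. → (76, 57)
4G: (76, 57) + (32, 79). λ = (79 - 57)/(32 - 76) ≡ 22/39 mod 83. 39⁻¹ ≡ 66 (mod 83), so λ ≡ 41.
  x = λ² - 76 - 32 = 1681 - 108 ≡ 79; y = λ·(76 - 79) - 57 ≡ 69. → (79, 69)
5G: (79, 69) + (32, 79). λ = (79 - 69)/(32 - 79) ≡ 10/36 mod 83. 36⁻¹ ≡ 30 (mod 83) since 36·30 = 1080 ≡ 1, so λ ≡ 51.
  x = λ² - 79 - 32 = 2601 - 111 ≡ 0; y = λ·(79 - 0) - 69 ≡ 59. → (0, 59)
6G: (0, 59) + (32, 79). λ = (79 - 59)/(32 - 0) ≡ 20/32 mod 83. 32⁻¹ ≡ 13 (mod 83), so λ ≡ 11.
  x = λ² - 0 - 32 = 121 - 32 ≡ 6; y = λ·(0 - 6) - 59 ≡ 41. → (6, 41)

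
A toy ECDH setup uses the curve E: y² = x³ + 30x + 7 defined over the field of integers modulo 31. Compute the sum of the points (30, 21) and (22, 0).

(29, 1)

(30, 21) + (22, 0). λ = (0 - 21)/(22 - 30) ≡ 10/23 mod 31. 23⁻¹ ≡ 27 (mod 31), so λ ≡ 22.
  x = λ² - 30 - 22 = 484 - 52 ≡ 29; y = λ·(30 - 29) - 21 ≡ 1. → (29, 1)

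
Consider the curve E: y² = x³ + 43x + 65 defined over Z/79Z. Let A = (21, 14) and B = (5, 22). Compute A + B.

(73, 12)

(21, 14) + (5, 22). λ = (22 - 14)/(5 - 21) ≡ 8/63 mod 79. 63⁻¹ ≡ 74 (mod 79), so λ ≡ 39.
  x = λ² - 21 - 5 = 1521 - 26 ≡ 73; y = λ·(21 - 73) - 14 ≡ 12. → (73, 12)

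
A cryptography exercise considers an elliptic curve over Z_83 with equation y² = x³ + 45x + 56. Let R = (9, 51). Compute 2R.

tangent at (9, 51): λ = (3·9² + 45)/(2·51) ≡ 39/19. 19⁻¹ ≡ 35 (mod 83) since 19·35 = 665 ≡ 1, so λ ≡ 39·35 ≡ 37.
  x = λ² - 9 - 9 = 1369 - 18 ≡ 23; y = λ·(9 - 23) - 51 ≡ 12. → (23, 12)

(23, 12)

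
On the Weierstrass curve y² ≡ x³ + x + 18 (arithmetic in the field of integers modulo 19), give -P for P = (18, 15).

(18, 4)

-(18, 15) = (18, -15 mod 19) = (18, 4).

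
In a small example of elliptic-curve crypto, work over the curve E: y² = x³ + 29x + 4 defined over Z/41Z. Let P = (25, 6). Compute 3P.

(10, 8)

Repeated addition: build up to 3P.
2P: tangent at (25, 6): λ = (3·25² + 29)/(2·6) ≡ 18/12. 12⁻¹ ≡ 24 (mod 41) since 12·24 = 288 ≡ 1, so λ ≡ 18·24 ≡ 22.
  x = λ² - 25 - 25 = 484 - 50 ≡ 24; y = λ·(25 - 24) - 6 ≡ 16. → (24, 16)
3P: (24, 16) + (25, 6). λ = (6 - 16)/(25 - 24) ≡ 31/1 mod 41. 1⁻¹ ≡ 1 (mod 41) since 1·1 = 1 ≡ 1, so λ ≡ 31.
  x = λ² - 24 - 25 = 961 - 49 ≡ 10; y = λ·(24 - 10) - 16 ≡ 8. → (10, 8)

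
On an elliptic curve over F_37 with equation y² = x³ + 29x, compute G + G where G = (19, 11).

tangent at (19, 11): λ = (3·19² + 29)/(2·11) ≡ 2/22. 22⁻¹ ≡ 32 (mod 37) since 22·32 = 704 ≡ 1, so λ ≡ 2·32 ≡ 27.
  x = λ² - 19 - 19 = 729 - 38 ≡ 25; y = λ·(19 - 25) - 11 ≡ 12. → (25, 12)

(25, 12)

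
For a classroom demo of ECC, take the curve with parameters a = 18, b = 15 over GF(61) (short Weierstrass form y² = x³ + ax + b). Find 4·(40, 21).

Write P = (40, 21).
Repeated addition: build up to 4P.
2P: tangent at (40, 21): λ = (3·40² + 18)/(2·21) ≡ 60/42. 42⁻¹ ≡ 16 (mod 61), so λ ≡ 60·16 ≡ 45.
  x = λ² - 40 - 40 = 2025 - 80 ≡ 54; y = λ·(40 - 54) - 21 ≡ 20. → (54, 20)
3P: (54, 20) + (40, 21). λ = (21 - 20)/(40 - 54) ≡ 1/47 mod 61. 47⁻¹ ≡ 13 (mod 61), so λ ≡ 13.
  x = λ² - 54 - 40 = 169 - 94 ≡ 14; y = λ·(54 - 14) - 20 ≡ 12. → (14, 12)
4P: (14, 12) + (40, 21). λ = (21 - 12)/(40 - 14) ≡ 9/26 mod 61. 26⁻¹ ≡ 54 (mod 61), so λ ≡ 59.
  x = λ² - 14 - 40 = 3481 - 54 ≡ 11; y = λ·(14 - 11) - 12 ≡ 43. → (11, 43)

(11, 43)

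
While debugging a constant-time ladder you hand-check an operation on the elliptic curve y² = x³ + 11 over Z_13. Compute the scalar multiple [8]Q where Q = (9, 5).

(1, 8)

Repeated addition: build up to 8Q.
2Q: tangent at (9, 5): λ = (3·9² + 0)/(2·5) ≡ 9/10. 10⁻¹ ≡ 4 (mod 13) since 10·4 = 40 ≡ 1, so λ ≡ 9·4 ≡ 10.
  x = λ² - 9 - 9 = 100 - 18 ≡ 4; y = λ·(9 - 4) - 5 ≡ 6. → (4, 6)
3Q: (4, 6) + (9, 5). λ = (5 - 6)/(9 - 4) ≡ 12/5 mod 13. 5⁻¹ ≡ 8 (mod 13), so λ ≡ 5.
  x = λ² - 4 - 9 = 25 - 13 ≡ 12; y = λ·(4 - 12) - 6 ≡ 6. → (12, 6)
4Q: (12, 6) + (9, 5). λ = (5 - 6)/(9 - 12) ≡ 12/10 mod 13. 10⁻¹ ≡ 4 (mod 13) since 10·4 = 40 ≡ 1, so λ ≡ 9.
  x = λ² - 12 - 9 = 81 - 21 ≡ 8; y = λ·(12 - 8) - 6 ≡ 4. → (8, 4)
5Q: (8, 4) + (9, 5). λ = (5 - 4)/(9 - 8) ≡ 1/1 mod 13. 1⁻¹ ≡ 1 (mod 13) since 1·1 = 1 ≡ 1, so λ ≡ 1.
  x = λ² - 8 - 9 = 1 - 17 ≡ 10; y = λ·(8 - 10) - 4 ≡ 7. → (10, 7)
6Q: (10, 7) + (9, 5). λ = (5 - 7)/(9 - 10) ≡ 11/12 mod 13. 12⁻¹ ≡ 12 (mod 13) since 12·12 = 144 ≡ 1, so λ ≡ 2.
  x = λ² - 10 - 9 = 4 - 19 ≡ 11; y = λ·(10 - 11) - 7 ≡ 4. → (11, 4)
7Q: (11, 4) + (9, 5). λ = (5 - 4)/(9 - 11) ≡ 1/11 mod 13. 11⁻¹ ≡ 6 (mod 13), so λ ≡ 6.
  x = λ² - 11 - 9 = 36 - 20 ≡ 3; y = λ·(11 - 3) - 4 ≡ 5. → (3, 5)
8Q: (3, 5) + (9, 5). λ = (5 - 5)/(9 - 3) ≡ 0/6 mod 13. 6⁻¹ ≡ 11 (mod 13), so λ ≡ 0.
  x = λ² - 3 - 9 = 0 - 12 ≡ 1; y = λ·(3 - 1) - 5 ≡ 8. → (1, 8)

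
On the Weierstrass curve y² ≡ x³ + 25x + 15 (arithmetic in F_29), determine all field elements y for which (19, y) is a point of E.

none

x³ + 25x + 15 = 7349 ≡ 12 (mod 29).
12 is a non-residue mod 29; no y exists.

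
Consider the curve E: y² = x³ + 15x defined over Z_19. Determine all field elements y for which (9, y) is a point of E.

x³ + 15x + 0 = 864 ≡ 9 (mod 19).
Square roots of 9 mod 19: 3 and 16 (since 3² = 9 ≡ 9).

3, 16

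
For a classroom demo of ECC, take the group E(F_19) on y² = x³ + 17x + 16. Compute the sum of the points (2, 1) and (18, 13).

(15, 13)

(2, 1) + (18, 13). λ = (13 - 1)/(18 - 2) ≡ 12/16 mod 19. 16⁻¹ ≡ 6 (mod 19) since 16·6 = 96 ≡ 1, so λ ≡ 15.
  x = λ² - 2 - 18 = 225 - 20 ≡ 15; y = λ·(2 - 15) - 1 ≡ 13. → (15, 13)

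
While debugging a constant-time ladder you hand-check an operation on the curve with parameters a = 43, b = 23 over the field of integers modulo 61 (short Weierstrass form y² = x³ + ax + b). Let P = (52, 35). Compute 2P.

tangent at (52, 35): λ = (3·52² + 43)/(2·35) ≡ 42/9. 9⁻¹ ≡ 34 (mod 61) since 9·34 = 306 ≡ 1, so λ ≡ 42·34 ≡ 25.
  x = λ² - 52 - 52 = 625 - 104 ≡ 33; y = λ·(52 - 33) - 35 ≡ 13. → (33, 13)

(33, 13)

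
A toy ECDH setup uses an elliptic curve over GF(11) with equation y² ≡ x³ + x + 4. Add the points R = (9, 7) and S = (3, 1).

(0, 2)

(9, 7) + (3, 1). λ = (1 - 7)/(3 - 9) ≡ 5/5 mod 11. 5⁻¹ ≡ 9 (mod 11), so λ ≡ 1.
  x = λ² - 9 - 3 = 1 - 12 ≡ 0; y = λ·(9 - 0) - 7 ≡ 2. → (0, 2)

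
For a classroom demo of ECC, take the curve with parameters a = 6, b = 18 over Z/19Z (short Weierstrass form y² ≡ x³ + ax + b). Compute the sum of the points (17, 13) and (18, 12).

(4, 12)

(17, 13) + (18, 12). λ = (12 - 13)/(18 - 17) ≡ 18/1 mod 19. 1⁻¹ ≡ 1 (mod 19), so λ ≡ 18.
  x = λ² - 17 - 18 = 324 - 35 ≡ 4; y = λ·(17 - 4) - 13 ≡ 12. → (4, 12)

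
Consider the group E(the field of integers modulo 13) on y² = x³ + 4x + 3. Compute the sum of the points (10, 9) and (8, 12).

(7, 6)

(10, 9) + (8, 12). λ = (12 - 9)/(8 - 10) ≡ 3/11 mod 13. 11⁻¹ ≡ 6 (mod 13), so λ ≡ 5.
  x = λ² - 10 - 8 = 25 - 18 ≡ 7; y = λ·(10 - 7) - 9 ≡ 6. → (7, 6)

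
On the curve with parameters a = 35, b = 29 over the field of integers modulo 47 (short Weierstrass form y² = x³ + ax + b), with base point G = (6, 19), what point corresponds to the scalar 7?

(13, 7)

Double-and-add on 7 = (111)₂. Start with G = (6, 19) for the leading 1-bit.
double: tangent at (6, 19): λ = (3·6² + 35)/(2·19) ≡ 2/38. 38⁻¹ ≡ 26 (mod 47), so λ ≡ 2·26 ≡ 5.
  x = λ² - 6 - 6 = 25 - 12 ≡ 13; y = λ·(6 - 13) - 19 ≡ 40. → (13, 40)
add G: (13, 40) + (6, 19). λ = (19 - 40)/(6 - 13) ≡ 26/40 mod 47. 40⁻¹ ≡ 20 (mod 47), so λ ≡ 3.
  x = λ² - 13 - 6 = 9 - 19 ≡ 37; y = λ·(13 - 37) - 40 ≡ 29. → (37, 29)
double: tangent at (37, 29): λ = (3·37² + 35)/(2·29) ≡ 6/11. 11⁻¹ ≡ 30 (mod 47) since 11·30 = 330 ≡ 1, so λ ≡ 6·30 ≡ 39.
  x = λ² - 37 - 37 = 1521 - 74 ≡ 37; y = λ·(37 - 37) - 29 ≡ 18. → (37, 18)
add G: (37, 18) + (6, 19). λ = (19 - 18)/(6 - 37) ≡ 1/16 mod 47. 16⁻¹ ≡ 3 (mod 47), so λ ≡ 3.
  x = λ² - 37 - 6 = 9 - 43 ≡ 13; y = λ·(37 - 13) - 18 ≡ 7. → (13, 7)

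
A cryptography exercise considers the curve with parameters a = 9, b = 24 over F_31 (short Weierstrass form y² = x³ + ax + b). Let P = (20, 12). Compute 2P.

(22, 19)

tangent at (20, 12): λ = (3·20² + 9)/(2·12) ≡ 0/24. 24⁻¹ ≡ 22 (mod 31) since 24·22 = 528 ≡ 1, so λ ≡ 0·22 ≡ 0.
  x = λ² - 20 - 20 = 0 - 40 ≡ 22; y = λ·(20 - 22) - 12 ≡ 19. → (22, 19)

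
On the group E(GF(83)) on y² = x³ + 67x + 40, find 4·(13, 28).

(60, 39)

Write G = (13, 28).
Double-and-add on 4 = (100)₂. Start with G = (13, 28) for the leading 1-bit.
double: tangent at (13, 28): λ = (3·13² + 67)/(2·28) ≡ 76/56. 56⁻¹ ≡ 43 (mod 83) since 56·43 = 2408 ≡ 1, so λ ≡ 76·43 ≡ 31.
  x = λ² - 13 - 13 = 961 - 26 ≡ 22; y = λ·(13 - 22) - 28 ≡ 25. → (22, 25)
double: tangent at (22, 25): λ = (3·22² + 67)/(2·25) ≡ 25/50. 50⁻¹ ≡ 5 (mod 83), so λ ≡ 25·5 ≡ 42.
  x = λ² - 22 - 22 = 1764 - 44 ≡ 60; y = λ·(22 - 60) - 25 ≡ 39. → (60, 39)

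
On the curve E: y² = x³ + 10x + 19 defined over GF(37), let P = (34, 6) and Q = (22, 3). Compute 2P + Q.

First 2P:
Repeated addition: build up to 2P.
2P: tangent at (34, 6): λ = (3·34² + 10)/(2·6) ≡ 0/12. 12⁻¹ ≡ 34 (mod 37) since 12·34 = 408 ≡ 1, so λ ≡ 0·34 ≡ 0.
  x = λ² - 34 - 34 = 0 - 68 ≡ 6; y = λ·(34 - 6) - 6 ≡ 31. → (6, 31)
2P = (6, 31).
Finally 2P + Q:
(6, 31) + (22, 3). λ = (3 - 31)/(22 - 6) ≡ 9/16 mod 37. 16⁻¹ ≡ 7 (mod 37) since 16·7 = 112 ≡ 1, so λ ≡ 26.
  x = λ² - 6 - 22 = 676 - 28 ≡ 19; y = λ·(6 - 19) - 31 ≡ 1. → (19, 1)

(19, 1)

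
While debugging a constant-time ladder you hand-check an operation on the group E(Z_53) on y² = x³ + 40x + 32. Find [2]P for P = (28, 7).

(37, 15)

tangent at (28, 7): λ = (3·28² + 40)/(2·7) ≡ 7/14. 14⁻¹ ≡ 19 (mod 53), so λ ≡ 7·19 ≡ 27.
  x = λ² - 28 - 28 = 729 - 56 ≡ 37; y = λ·(28 - 37) - 7 ≡ 15. → (37, 15)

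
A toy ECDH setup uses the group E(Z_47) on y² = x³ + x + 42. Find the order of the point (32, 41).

9

2P: tangent at (32, 41): λ = (3·32² + 1)/(2·41) ≡ 18/35. 35⁻¹ ≡ 43 (mod 47) since 35·43 = 1505 ≡ 1, so λ ≡ 18·43 ≡ 22.
  x = λ² - 32 - 32 = 484 - 64 ≡ 44; y = λ·(32 - 44) - 41 ≡ 24. → (44, 24)
3P: (44, 24) + (32, 41). λ = (41 - 24)/(32 - 44) ≡ 17/35 mod 47. 35⁻¹ ≡ 43 (mod 47) since 35·43 = 1505 ≡ 1, so λ ≡ 26.
  x = λ² - 44 - 32 = 676 - 76 ≡ 36; y = λ·(44 - 36) - 24 ≡ 43. → (36, 43)
4P: (36, 43) + (32, 41). λ = (41 - 43)/(32 - 36) ≡ 45/43 mod 47. 43⁻¹ ≡ 35 (mod 47), so λ ≡ 24.
  x = λ² - 36 - 32 = 576 - 68 ≡ 38; y = λ·(36 - 38) - 43 ≡ 3. → (38, 3)
5P: (38, 3) + (32, 41). λ = (41 - 3)/(32 - 38) ≡ 38/41 mod 47. 41⁻¹ ≡ 39 (mod 47) since 41·39 = 1599 ≡ 1, so λ ≡ 25.
  x = λ² - 38 - 32 = 625 - 70 ≡ 38; y = λ·(38 - 38) - 3 ≡ 44. → (38, 44)
6P: (38, 44) + (32, 41). λ = (41 - 44)/(32 - 38) ≡ 44/41 mod 47. 41⁻¹ ≡ 39 (mod 47) since 41·39 = 1599 ≡ 1, so λ ≡ 24.
  x = λ² - 38 - 32 = 576 - 70 ≡ 36; y = λ·(38 - 36) - 44 ≡ 4. → (36, 4)
7P: (36, 4) + (32, 41). λ = (41 - 4)/(32 - 36) ≡ 37/43 mod 47. 43⁻¹ ≡ 35 (mod 47), so λ ≡ 26.
  x = λ² - 36 - 32 = 676 - 68 ≡ 44; y = λ·(36 - 44) - 4 ≡ 23. → (44, 23)
8P: (44, 23) + (32, 41). λ = (41 - 23)/(32 - 44) ≡ 18/35 mod 47. 35⁻¹ ≡ 43 (mod 47) since 35·43 = 1505 ≡ 1, so λ ≡ 22.
  x = λ² - 44 - 32 = 484 - 76 ≡ 32; y = λ·(44 - 32) - 23 ≡ 6. → (32, 6)
9P: (32, 6) + (32, 41): same x and y₁ ≡ -y₂, so the sum is the point at infinity.
9P = the point at infinity, so the order is 9.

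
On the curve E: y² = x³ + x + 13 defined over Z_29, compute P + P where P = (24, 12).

tangent at (24, 12): λ = (3·24² + 1)/(2·12) ≡ 18/24. 24⁻¹ ≡ 23 (mod 29) since 24·23 = 552 ≡ 1, so λ ≡ 18·23 ≡ 8.
  x = λ² - 24 - 24 = 64 - 48 ≡ 16; y = λ·(24 - 16) - 12 ≡ 23. → (16, 23)

(16, 23)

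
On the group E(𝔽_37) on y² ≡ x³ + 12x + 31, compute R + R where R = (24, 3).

(25, 3)

tangent at (24, 3): λ = (3·24² + 12)/(2·3) ≡ 1/6. 6⁻¹ ≡ 31 (mod 37), so λ ≡ 1·31 ≡ 31.
  x = λ² - 24 - 24 = 961 - 48 ≡ 25; y = λ·(24 - 25) - 3 ≡ 3. → (25, 3)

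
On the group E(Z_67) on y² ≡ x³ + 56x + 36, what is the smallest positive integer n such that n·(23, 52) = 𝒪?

2P: tangent at (23, 52): λ = (3·23² + 56)/(2·52) ≡ 35/37. 37⁻¹ ≡ 29 (mod 67), so λ ≡ 35·29 ≡ 10.
  x = λ² - 23 - 23 = 100 - 46 ≡ 54; y = λ·(23 - 54) - 52 ≡ 40. → (54, 40)
3P: (54, 40) + (23, 52). λ = (52 - 40)/(23 - 54) ≡ 12/36 mod 67. 36⁻¹ ≡ 54 (mod 67) since 36·54 = 1944 ≡ 1, so λ ≡ 45.
  x = λ² - 54 - 23 = 2025 - 77 ≡ 5; y = λ·(54 - 5) - 40 ≡ 21. → (5, 21)
4P: (5, 21) + (23, 52). λ = (52 - 21)/(23 - 5) ≡ 31/18 mod 67. 18⁻¹ ≡ 41 (mod 67), so λ ≡ 65.
  x = λ² - 5 - 23 = 4225 - 28 ≡ 43; y = λ·(5 - 43) - 21 ≡ 55. → (43, 55)
5P: (43, 55) + (23, 52). λ = (52 - 55)/(23 - 43) ≡ 64/47 mod 67. 47⁻¹ ≡ 10 (mod 67), so λ ≡ 37.
  x = λ² - 43 - 23 = 1369 - 66 ≡ 30; y = λ·(43 - 30) - 55 ≡ 24. → (30, 24)
6P: (30, 24) + (23, 52). λ = (52 - 24)/(23 - 30) ≡ 28/60 mod 67. 60⁻¹ ≡ 19 (mod 67), so λ ≡ 63.
  x = λ² - 30 - 23 = 3969 - 53 ≡ 30; y = λ·(30 - 30) - 24 ≡ 43. → (30, 43)
7P: (30, 43) + (23, 52). λ = (52 - 43)/(23 - 30) ≡ 9/60 mod 67. 60⁻¹ ≡ 19 (mod 67), so λ ≡ 37.
  x = λ² - 30 - 23 = 1369 - 53 ≡ 43; y = λ·(30 - 43) - 43 ≡ 12. → (43, 12)
8P: (43, 12) + (23, 52). λ = (52 - 12)/(23 - 43) ≡ 40/47 mod 67. 47⁻¹ ≡ 10 (mod 67), so λ ≡ 65.
  x = λ² - 43 - 23 = 4225 - 66 ≡ 5; y = λ·(43 - 5) - 12 ≡ 46. → (5, 46)
9P: (5, 46) + (23, 52). λ = (52 - 46)/(23 - 5) ≡ 6/18 mod 67. 18⁻¹ ≡ 41 (mod 67), so λ ≡ 45.
  x = λ² - 5 - 23 = 2025 - 28 ≡ 54; y = λ·(5 - 54) - 46 ≡ 27. → (54, 27)
10P: (54, 27) + (23, 52). λ = (52 - 27)/(23 - 54) ≡ 25/36 mod 67. 36⁻¹ ≡ 54 (mod 67), so λ ≡ 10.
  x = λ² - 54 - 23 = 100 - 77 ≡ 23; y = λ·(54 - 23) - 27 ≡ 15. → (23, 15)
11P: (23, 15) + (23, 52): same x and y₁ ≡ -y₂, so the sum is 𝒪.
11P = 𝒪, so the order is 11.

11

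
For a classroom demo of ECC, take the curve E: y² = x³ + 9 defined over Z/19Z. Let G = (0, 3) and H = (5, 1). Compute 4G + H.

(2, 13)

First 4G:
Repeated addition: build up to 4G.
2G: tangent at (0, 3): λ = (3·0² + 0)/(2·3) ≡ 0/6. 6⁻¹ ≡ 16 (mod 19), so λ ≡ 0·16 ≡ 0.
  x = λ² - 0 - 0 = 0 - 0 ≡ 0; y = λ·(0 - 0) - 3 ≡ 16. → (0, 16)
3G: (0, 16) + (0, 3): same x and y₁ ≡ -y₂, so the sum is 𝒪.
4G: 𝒪 + (0, 3) = (0, 3) (identity).
4G = (0, 3).
Finally 4G + H:
(0, 3) + (5, 1). λ = (1 - 3)/(5 - 0) ≡ 17/5 mod 19. 5⁻¹ ≡ 4 (mod 19) since 5·4 = 20 ≡ 1, so λ ≡ 11.
  x = λ² - 0 - 5 = 121 - 5 ≡ 2; y = λ·(0 - 2) - 3 ≡ 13. → (2, 13)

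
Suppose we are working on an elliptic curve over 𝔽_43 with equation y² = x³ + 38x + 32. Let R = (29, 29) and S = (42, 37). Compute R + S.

(29, 29) + (42, 37). λ = (37 - 29)/(42 - 29) ≡ 8/13 mod 43. 13⁻¹ ≡ 10 (mod 43) since 13·10 = 130 ≡ 1, so λ ≡ 37.
  x = λ² - 29 - 42 = 1369 - 71 ≡ 8; y = λ·(29 - 8) - 29 ≡ 17. → (8, 17)

(8, 17)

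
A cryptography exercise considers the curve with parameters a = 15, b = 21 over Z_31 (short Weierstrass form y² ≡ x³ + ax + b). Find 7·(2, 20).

(26, 10)

Write P = (2, 20).
Repeated addition: build up to 7P.
2P: tangent at (2, 20): λ = (3·2² + 15)/(2·20) ≡ 27/9. 9⁻¹ ≡ 7 (mod 31) since 9·7 = 63 ≡ 1, so λ ≡ 27·7 ≡ 3.
  x = λ² - 2 - 2 = 9 - 4 ≡ 5; y = λ·(2 - 5) - 20 ≡ 2. → (5, 2)
3P: (5, 2) + (2, 20). λ = (20 - 2)/(2 - 5) ≡ 18/28 mod 31. 28⁻¹ ≡ 10 (mod 31), so λ ≡ 25.
  x = λ² - 5 - 2 = 625 - 7 ≡ 29; y = λ·(5 - 29) - 2 ≡ 18. → (29, 18)
4P: (29, 18) + (2, 20). λ = (20 - 18)/(2 - 29) ≡ 2/4 mod 31. 4⁻¹ ≡ 8 (mod 31) since 4·8 = 32 ≡ 1, so λ ≡ 16.
  x = λ² - 29 - 2 = 256 - 31 ≡ 8; y = λ·(29 - 8) - 18 ≡ 8. → (8, 8)
5P: (8, 8) + (2, 20). λ = (20 - 8)/(2 - 8) ≡ 12/25 mod 31. 25⁻¹ ≡ 5 (mod 31) since 25·5 = 125 ≡ 1, so λ ≡ 29.
  x = λ² - 8 - 2 = 841 - 10 ≡ 25; y = λ·(8 - 25) - 8 ≡ 26. → (25, 26)
6P: (25, 26) + (2, 20). λ = (20 - 26)/(2 - 25) ≡ 25/8 mod 31. 8⁻¹ ≡ 4 (mod 31), so λ ≡ 7.
  x = λ² - 25 - 2 = 49 - 27 ≡ 22; y = λ·(25 - 22) - 26 ≡ 26. → (22, 26)
7P: (22, 26) + (2, 20). λ = (20 - 26)/(2 - 22) ≡ 25/11 mod 31. 11⁻¹ ≡ 17 (mod 31) since 11·17 = 187 ≡ 1, so λ ≡ 22.
  x = λ² - 22 - 2 = 484 - 24 ≡ 26; y = λ·(22 - 26) - 26 ≡ 10. → (26, 10)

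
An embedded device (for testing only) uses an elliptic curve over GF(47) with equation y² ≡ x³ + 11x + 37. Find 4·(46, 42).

(4, 2)

Write Q = (46, 42).
Double-and-add on 4 = (100)₂. Start with Q = (46, 42) for the leading 1-bit.
double: tangent at (46, 42): λ = (3·46² + 11)/(2·42) ≡ 14/37. 37⁻¹ ≡ 14 (mod 47), so λ ≡ 14·14 ≡ 8.
  x = λ² - 46 - 46 = 64 - 92 ≡ 19; y = λ·(46 - 19) - 42 ≡ 33. → (19, 33)
double: tangent at (19, 33): λ = (3·19² + 11)/(2·33) ≡ 13/19. 19⁻¹ ≡ 5 (mod 47) since 19·5 = 95 ≡ 1, so λ ≡ 13·5 ≡ 18.
  x = λ² - 19 - 19 = 324 - 38 ≡ 4; y = λ·(19 - 4) - 33 ≡ 2. → (4, 2)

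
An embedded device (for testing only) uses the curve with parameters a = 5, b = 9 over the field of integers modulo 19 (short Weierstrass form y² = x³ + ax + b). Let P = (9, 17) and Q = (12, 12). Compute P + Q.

(9, 17) + (12, 12). λ = (12 - 17)/(12 - 9) ≡ 14/3 mod 19. 3⁻¹ ≡ 13 (mod 19) since 3·13 = 39 ≡ 1, so λ ≡ 11.
  x = λ² - 9 - 12 = 121 - 21 ≡ 5; y = λ·(9 - 5) - 17 ≡ 8. → (5, 8)

(5, 8)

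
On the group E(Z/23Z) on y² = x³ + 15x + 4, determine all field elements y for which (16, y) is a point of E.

x³ + 15x + 4 = 4340 ≡ 16 (mod 23).
Square roots of 16 mod 23: 4 and 19 (since 4² = 16 ≡ 16).

4, 19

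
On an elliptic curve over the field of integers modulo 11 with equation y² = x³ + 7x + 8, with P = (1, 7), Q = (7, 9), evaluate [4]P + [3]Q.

(5, 5)

First 4P:
Double-and-add on 4 = (100)₂. Start with P = (1, 7) for the leading 1-bit.
double: tangent at (1, 7): λ = (3·1² + 7)/(2·7) ≡ 10/3. 3⁻¹ ≡ 4 (mod 11), so λ ≡ 10·4 ≡ 7.
  x = λ² - 1 - 1 = 49 - 2 ≡ 3; y = λ·(1 - 3) - 7 ≡ 1. → (3, 1)
double: tangent at (3, 1): λ = (3·3² + 7)/(2·1) ≡ 1/2. 2⁻¹ ≡ 6 (mod 11), so λ ≡ 1·6 ≡ 6.
  x = λ² - 3 - 3 = 36 - 6 ≡ 8; y = λ·(3 - 8) - 1 ≡ 2. → (8, 2)
4P = (8, 2).
Next 3Q:
Repeated addition: build up to 3Q.
2Q: tangent at (7, 9): λ = (3·7² + 7)/(2·9) ≡ 0/7. 7⁻¹ ≡ 8 (mod 11), so λ ≡ 0·8 ≡ 0.
  x = λ² - 7 - 7 = 0 - 14 ≡ 8; y = λ·(7 - 8) - 9 ≡ 2. → (8, 2)
3Q: (8, 2) + (7, 9). λ = (9 - 2)/(7 - 8) ≡ 7/10 mod 11. 10⁻¹ ≡ 10 (mod 11), so λ ≡ 4.
  x = λ² - 8 - 7 = 16 - 15 ≡ 1; y = λ·(8 - 1) - 2 ≡ 4. → (1, 4)
3Q = (1, 4).
Finally 4P + 3Q:
(8, 2) + (1, 4). λ = (4 - 2)/(1 - 8) ≡ 2/4 mod 11. 4⁻¹ ≡ 3 (mod 11), so λ ≡ 6.
  x = λ² - 8 - 1 = 36 - 9 ≡ 5; y = λ·(8 - 5) - 2 ≡ 5. → (5, 5)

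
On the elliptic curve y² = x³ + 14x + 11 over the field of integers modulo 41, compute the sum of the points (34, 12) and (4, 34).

(7, 1)

(34, 12) + (4, 34). λ = (34 - 12)/(4 - 34) ≡ 22/11 mod 41. 11⁻¹ ≡ 15 (mod 41), so λ ≡ 2.
  x = λ² - 34 - 4 = 4 - 38 ≡ 7; y = λ·(34 - 7) - 12 ≡ 1. → (7, 1)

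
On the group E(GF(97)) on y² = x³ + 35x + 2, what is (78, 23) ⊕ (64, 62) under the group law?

(85, 45)

(78, 23) + (64, 62). λ = (62 - 23)/(64 - 78) ≡ 39/83 mod 97. 83⁻¹ ≡ 90 (mod 97) since 83·90 = 7470 ≡ 1, so λ ≡ 18.
  x = λ² - 78 - 64 = 324 - 142 ≡ 85; y = λ·(78 - 85) - 23 ≡ 45. → (85, 45)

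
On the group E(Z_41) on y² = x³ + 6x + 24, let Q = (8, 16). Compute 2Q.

tangent at (8, 16): λ = (3·8² + 6)/(2·16) ≡ 34/32. 32⁻¹ ≡ 9 (mod 41), so λ ≡ 34·9 ≡ 19.
  x = λ² - 8 - 8 = 361 - 16 ≡ 17; y = λ·(8 - 17) - 16 ≡ 18. → (17, 18)

(17, 18)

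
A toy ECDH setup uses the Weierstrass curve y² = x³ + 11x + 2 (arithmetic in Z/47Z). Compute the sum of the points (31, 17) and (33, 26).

(15, 8)

(31, 17) + (33, 26). λ = (26 - 17)/(33 - 31) ≡ 9/2 mod 47. 2⁻¹ ≡ 24 (mod 47), so λ ≡ 28.
  x = λ² - 31 - 33 = 784 - 64 ≡ 15; y = λ·(31 - 15) - 17 ≡ 8. → (15, 8)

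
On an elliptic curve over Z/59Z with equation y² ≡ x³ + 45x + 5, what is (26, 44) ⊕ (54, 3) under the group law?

(5, 58)

(26, 44) + (54, 3). λ = (3 - 44)/(54 - 26) ≡ 18/28 mod 59. 28⁻¹ ≡ 19 (mod 59), so λ ≡ 47.
  x = λ² - 26 - 54 = 2209 - 80 ≡ 5; y = λ·(26 - 5) - 44 ≡ 58. → (5, 58)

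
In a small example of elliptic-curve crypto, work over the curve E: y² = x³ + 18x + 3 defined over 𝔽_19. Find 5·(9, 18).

(4, 5)

Write G = (9, 18).
Double-and-add on 5 = (101)₂. Start with G = (9, 18) for the leading 1-bit.
double: tangent at (9, 18): λ = (3·9² + 18)/(2·18) ≡ 14/17. 17⁻¹ ≡ 9 (mod 19), so λ ≡ 14·9 ≡ 12.
  x = λ² - 9 - 9 = 144 - 18 ≡ 12; y = λ·(9 - 12) - 18 ≡ 3. → (12, 3)
double: tangent at (12, 3): λ = (3·12² + 18)/(2·3) ≡ 13/6. 6⁻¹ ≡ 16 (mod 19), so λ ≡ 13·16 ≡ 18.
  x = λ² - 12 - 12 = 324 - 24 ≡ 15; y = λ·(12 - 15) - 3 ≡ 0. → (15, 0)
add G: (15, 0) + (9, 18). λ = (18 - 0)/(9 - 15) ≡ 18/13 mod 19. 13⁻¹ ≡ 3 (mod 19) since 13·3 = 39 ≡ 1, so λ ≡ 16.
  x = λ² - 15 - 9 = 256 - 24 ≡ 4; y = λ·(15 - 4) - 0 ≡ 5. → (4, 5)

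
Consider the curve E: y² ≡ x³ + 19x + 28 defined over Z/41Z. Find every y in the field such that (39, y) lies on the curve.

x³ + 19x + 28 = 60088 ≡ 23 (mod 41).
Square roots of 23 mod 41: 8 and 33 (since 8² = 64 ≡ 23).

8, 33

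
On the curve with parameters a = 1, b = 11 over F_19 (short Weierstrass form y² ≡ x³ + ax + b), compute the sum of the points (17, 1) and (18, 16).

(0, 7)

(17, 1) + (18, 16). λ = (16 - 1)/(18 - 17) ≡ 15/1 mod 19. 1⁻¹ ≡ 1 (mod 19) since 1·1 = 1 ≡ 1, so λ ≡ 15.
  x = λ² - 17 - 18 = 225 - 35 ≡ 0; y = λ·(17 - 0) - 1 ≡ 7. → (0, 7)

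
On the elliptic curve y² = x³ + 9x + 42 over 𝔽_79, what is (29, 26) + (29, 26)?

tangent at (29, 26): λ = (3·29² + 9)/(2·26) ≡ 4/52. 52⁻¹ ≡ 38 (mod 79), so λ ≡ 4·38 ≡ 73.
  x = λ² - 29 - 29 = 5329 - 58 ≡ 57; y = λ·(29 - 57) - 26 ≡ 63. → (57, 63)

(57, 63)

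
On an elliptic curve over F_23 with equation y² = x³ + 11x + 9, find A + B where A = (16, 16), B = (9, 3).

(16, 16) + (9, 3). λ = (3 - 16)/(9 - 16) ≡ 10/16 mod 23. 16⁻¹ ≡ 13 (mod 23) since 16·13 = 208 ≡ 1, so λ ≡ 15.
  x = λ² - 16 - 9 = 225 - 25 ≡ 16; y = λ·(16 - 16) - 16 ≡ 7. → (16, 7)

(16, 7)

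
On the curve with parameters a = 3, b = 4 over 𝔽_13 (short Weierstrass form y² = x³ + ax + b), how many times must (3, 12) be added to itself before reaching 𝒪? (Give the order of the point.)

7

2P: tangent at (3, 12): λ = (3·3² + 3)/(2·12) ≡ 4/11. 11⁻¹ ≡ 6 (mod 13), so λ ≡ 4·6 ≡ 11.
  x = λ² - 3 - 3 = 121 - 6 ≡ 11; y = λ·(3 - 11) - 12 ≡ 4. → (11, 4)
3P: (11, 4) + (3, 12). λ = (12 - 4)/(3 - 11) ≡ 8/5 mod 13. 5⁻¹ ≡ 8 (mod 13), so λ ≡ 12.
  x = λ² - 11 - 3 = 144 - 14 ≡ 0; y = λ·(11 - 0) - 4 ≡ 11. → (0, 11)
4P: (0, 11) + (3, 12). λ = (12 - 11)/(3 - 0) ≡ 1/3 mod 13. 3⁻¹ ≡ 9 (mod 13) since 3·9 = 27 ≡ 1, so λ ≡ 9.
  x = λ² - 0 - 3 = 81 - 3 ≡ 0; y = λ·(0 - 0) - 11 ≡ 2. → (0, 2)
5P: (0, 2) + (3, 12). λ = (12 - 2)/(3 - 0) ≡ 10/3 mod 13. 3⁻¹ ≡ 9 (mod 13), so λ ≡ 12.
  x = λ² - 0 - 3 = 144 - 3 ≡ 11; y = λ·(0 - 11) - 2 ≡ 9. → (11, 9)
6P: (11, 9) + (3, 12). λ = (12 - 9)/(3 - 11) ≡ 3/5 mod 13. 5⁻¹ ≡ 8 (mod 13), so λ ≡ 11.
  x = λ² - 11 - 3 = 121 - 14 ≡ 3; y = λ·(11 - 3) - 9 ≡ 1. → (3, 1)
7P: (3, 1) + (3, 12): same x and y₁ ≡ -y₂, so the sum is 𝒪.
7P = 𝒪, so the order is 7.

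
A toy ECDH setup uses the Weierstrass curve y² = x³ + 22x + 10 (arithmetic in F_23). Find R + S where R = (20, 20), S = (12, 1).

(20, 20) + (12, 1). λ = (1 - 20)/(12 - 20) ≡ 4/15 mod 23. 15⁻¹ ≡ 20 (mod 23), so λ ≡ 11.
  x = λ² - 20 - 12 = 121 - 32 ≡ 20; y = λ·(20 - 20) - 20 ≡ 3. → (20, 3)

(20, 3)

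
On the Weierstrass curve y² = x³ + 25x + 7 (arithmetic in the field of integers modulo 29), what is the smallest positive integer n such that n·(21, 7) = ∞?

2P: tangent at (21, 7): λ = (3·21² + 25)/(2·7) ≡ 14/14. 14⁻¹ ≡ 27 (mod 29) since 14·27 = 378 ≡ 1, so λ ≡ 14·27 ≡ 1.
  x = λ² - 21 - 21 = 1 - 42 ≡ 17; y = λ·(21 - 17) - 7 ≡ 26. → (17, 26)
3P: (17, 26) + (21, 7). λ = (7 - 26)/(21 - 17) ≡ 10/4 mod 29. 4⁻¹ ≡ 22 (mod 29), so λ ≡ 17.
  x = λ² - 17 - 21 = 289 - 38 ≡ 19; y = λ·(17 - 19) - 26 ≡ 27. → (19, 27)
4P: (19, 27) + (21, 7). λ = (7 - 27)/(21 - 19) ≡ 9/2 mod 29. 2⁻¹ ≡ 15 (mod 29) since 2·15 = 30 ≡ 1, so λ ≡ 19.
  x = λ² - 19 - 21 = 361 - 40 ≡ 2; y = λ·(19 - 2) - 27 ≡ 6. → (2, 6)
5P: (2, 6) + (21, 7). λ = (7 - 6)/(21 - 2) ≡ 1/19 mod 29. 19⁻¹ ≡ 26 (mod 29) since 19·26 = 494 ≡ 1, so λ ≡ 26.
  x = λ² - 2 - 21 = 676 - 23 ≡ 15; y = λ·(2 - 15) - 6 ≡ 4. → (15, 4)
6P: (15, 4) + (21, 7). λ = (7 - 4)/(21 - 15) ≡ 3/6 mod 29. 6⁻¹ ≡ 5 (mod 29) since 6·5 = 30 ≡ 1, so λ ≡ 15.
  x = λ² - 15 - 21 = 225 - 36 ≡ 15; y = λ·(15 - 15) - 4 ≡ 25. → (15, 25)
7P: (15, 25) + (21, 7). λ = (7 - 25)/(21 - 15) ≡ 11/6 mod 29. 6⁻¹ ≡ 5 (mod 29) since 6·5 = 30 ≡ 1, so λ ≡ 26.
  x = λ² - 15 - 21 = 676 - 36 ≡ 2; y = λ·(15 - 2) - 25 ≡ 23. → (2, 23)
8P: (2, 23) + (21, 7). λ = (7 - 23)/(21 - 2) ≡ 13/19 mod 29. 19⁻¹ ≡ 26 (mod 29) since 19·26 = 494 ≡ 1, so λ ≡ 19.
  x = λ² - 2 - 21 = 361 - 23 ≡ 19; y = λ·(2 - 19) - 23 ≡ 2. → (19, 2)
9P: (19, 2) + (21, 7). λ = (7 - 2)/(21 - 19) ≡ 5/2 mod 29. 2⁻¹ ≡ 15 (mod 29) since 2·15 = 30 ≡ 1, so λ ≡ 17.
  x = λ² - 19 - 21 = 289 - 40 ≡ 17; y = λ·(19 - 17) - 2 ≡ 3. → (17, 3)
10P: (17, 3) + (21, 7). λ = (7 - 3)/(21 - 17) ≡ 4/4 mod 29. 4⁻¹ ≡ 22 (mod 29) since 4·22 = 88 ≡ 1, so λ ≡ 1.
  x = λ² - 17 - 21 = 1 - 38 ≡ 21; y = λ·(17 - 21) - 3 ≡ 22. → (21, 22)
11P: (21, 22) + (21, 7): same x and y₁ ≡ -y₂, so the sum is ∞.
11P = ∞, so the order is 11.

11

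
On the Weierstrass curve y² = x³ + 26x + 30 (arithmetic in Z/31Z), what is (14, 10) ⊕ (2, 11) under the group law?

(29, 30)

(14, 10) + (2, 11). λ = (11 - 10)/(2 - 14) ≡ 1/19 mod 31. 19⁻¹ ≡ 18 (mod 31), so λ ≡ 18.
  x = λ² - 14 - 2 = 324 - 16 ≡ 29; y = λ·(14 - 29) - 10 ≡ 30. → (29, 30)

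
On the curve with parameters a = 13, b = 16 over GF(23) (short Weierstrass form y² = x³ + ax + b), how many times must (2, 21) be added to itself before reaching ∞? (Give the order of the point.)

3

2P: tangent at (2, 21): λ = (3·2² + 13)/(2·21) ≡ 2/19. 19⁻¹ ≡ 17 (mod 23), so λ ≡ 2·17 ≡ 11.
  x = λ² - 2 - 2 = 121 - 4 ≡ 2; y = λ·(2 - 2) - 21 ≡ 2. → (2, 2)
3P: (2, 2) + (2, 21): same x and y₁ ≡ -y₂, so the sum is ∞.
3P = ∞, so the order is 3.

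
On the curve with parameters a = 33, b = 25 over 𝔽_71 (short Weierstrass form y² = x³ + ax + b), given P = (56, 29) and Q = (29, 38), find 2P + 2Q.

First 2P:
Repeated addition: build up to 2P.
2P: tangent at (56, 29): λ = (3·56² + 33)/(2·29) ≡ 69/58. 58⁻¹ ≡ 60 (mod 71) since 58·60 = 3480 ≡ 1, so λ ≡ 69·60 ≡ 22.
  x = λ² - 56 - 56 = 484 - 112 ≡ 17; y = λ·(56 - 17) - 29 ≡ 48. → (17, 48)
2P = (17, 48).
Next 2Q:
Repeated addition: build up to 2Q.
2Q: tangent at (29, 38): λ = (3·29² + 33)/(2·38) ≡ 0/5. 5⁻¹ ≡ 57 (mod 71), so λ ≡ 0·57 ≡ 0.
  x = λ² - 29 - 29 = 0 - 58 ≡ 13; y = λ·(29 - 13) - 38 ≡ 33. → (13, 33)
2Q = (13, 33).
Finally 2P + 2Q:
(17, 48) + (13, 33). λ = (33 - 48)/(13 - 17) ≡ 56/67 mod 71. 67⁻¹ ≡ 53 (mod 71) since 67·53 = 3551 ≡ 1, so λ ≡ 57.
  x = λ² - 17 - 13 = 3249 - 30 ≡ 24; y = λ·(17 - 24) - 48 ≡ 50. → (24, 50)

(24, 50)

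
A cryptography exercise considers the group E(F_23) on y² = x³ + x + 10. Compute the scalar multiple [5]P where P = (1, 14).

Repeated addition: build up to 5P.
2P: tangent at (1, 14): λ = (3·1² + 1)/(2·14) ≡ 4/5. 5⁻¹ ≡ 14 (mod 23), so λ ≡ 4·14 ≡ 10.
  x = λ² - 1 - 1 = 100 - 2 ≡ 6; y = λ·(1 - 6) - 14 ≡ 5. → (6, 5)
3P: (6, 5) + (1, 14). λ = (14 - 5)/(1 - 6) ≡ 9/18 mod 23. 18⁻¹ ≡ 9 (mod 23), so λ ≡ 12.
  x = λ² - 6 - 1 = 144 - 7 ≡ 22; y = λ·(6 - 22) - 5 ≡ 10. → (22, 10)
4P: (22, 10) + (1, 14). λ = (14 - 10)/(1 - 22) ≡ 4/2 mod 23. 2⁻¹ ≡ 12 (mod 23) since 2·12 = 24 ≡ 1, so λ ≡ 2.
  x = λ² - 22 - 1 = 4 - 23 ≡ 4; y = λ·(22 - 4) - 10 ≡ 3. → (4, 3)
5P: (4, 3) + (1, 14). λ = (14 - 3)/(1 - 4) ≡ 11/20 mod 23. 20⁻¹ ≡ 15 (mod 23), so λ ≡ 4.
  x = λ² - 4 - 1 = 16 - 5 ≡ 11; y = λ·(4 - 11) - 3 ≡ 15. → (11, 15)

(11, 15)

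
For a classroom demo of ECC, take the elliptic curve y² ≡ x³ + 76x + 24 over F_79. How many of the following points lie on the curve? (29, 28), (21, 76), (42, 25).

(29, 28): 28² ≡ 73, rhs ≡ 73 → on.
(21, 76): 76² ≡ 9, rhs ≡ 58 → off.
(42, 25): 25² ≡ 72, rhs ≡ 42 → off.

1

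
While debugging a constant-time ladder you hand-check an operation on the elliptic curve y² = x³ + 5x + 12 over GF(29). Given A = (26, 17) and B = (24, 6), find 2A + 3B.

(27, 9)

First 2A:
Repeated addition: build up to 2A.
2A: tangent at (26, 17): λ = (3·26² + 5)/(2·17) ≡ 3/5. 5⁻¹ ≡ 6 (mod 29) since 5·6 = 30 ≡ 1, so λ ≡ 3·6 ≡ 18.
  x = λ² - 26 - 26 = 324 - 52 ≡ 11; y = λ·(26 - 11) - 17 ≡ 21. → (11, 21)
2A = (11, 21).
Next 3B:
Repeated addition: build up to 3B.
2B: tangent at (24, 6): λ = (3·24² + 5)/(2·6) ≡ 22/12. 12⁻¹ ≡ 17 (mod 29), so λ ≡ 22·17 ≡ 26.
  x = λ² - 24 - 24 = 676 - 48 ≡ 19; y = λ·(24 - 19) - 6 ≡ 8. → (19, 8)
3B: (19, 8) + (24, 6). λ = (6 - 8)/(24 - 19) ≡ 27/5 mod 29. 5⁻¹ ≡ 6 (mod 29) since 5·6 = 30 ≡ 1, so λ ≡ 17.
  x = λ² - 19 - 24 = 289 - 43 ≡ 14; y = λ·(19 - 14) - 8 ≡ 19. → (14, 19)
3B = (14, 19).
Finally 2A + 3B:
(11, 21) + (14, 19). λ = (19 - 21)/(14 - 11) ≡ 27/3 mod 29. 3⁻¹ ≡ 10 (mod 29), so λ ≡ 9.
  x = λ² - 11 - 14 = 81 - 25 ≡ 27; y = λ·(11 - 27) - 21 ≡ 9. → (27, 9)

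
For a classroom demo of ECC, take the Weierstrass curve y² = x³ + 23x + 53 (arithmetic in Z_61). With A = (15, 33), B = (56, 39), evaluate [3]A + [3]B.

First 3A:
Repeated addition: build up to 3A.
2A: tangent at (15, 33): λ = (3·15² + 23)/(2·33) ≡ 27/5. 5⁻¹ ≡ 49 (mod 61), so λ ≡ 27·49 ≡ 42.
  x = λ² - 15 - 15 = 1764 - 30 ≡ 26; y = λ·(15 - 26) - 33 ≡ 54. → (26, 54)
3A: (26, 54) + (15, 33). λ = (33 - 54)/(15 - 26) ≡ 40/50 mod 61. 50⁻¹ ≡ 11 (mod 61), so λ ≡ 13.
  x = λ² - 26 - 15 = 169 - 41 ≡ 6; y = λ·(26 - 6) - 54 ≡ 23. → (6, 23)
3A = (6, 23).
Next 3B:
Repeated addition: build up to 3B.
2B: tangent at (56, 39): λ = (3·56² + 23)/(2·39) ≡ 37/17. 17⁻¹ ≡ 18 (mod 61), so λ ≡ 37·18 ≡ 56.
  x = λ² - 56 - 56 = 3136 - 112 ≡ 35; y = λ·(56 - 35) - 39 ≡ 39. → (35, 39)
3B: (35, 39) + (56, 39). λ = (39 - 39)/(56 - 35) ≡ 0/21 mod 61. 21⁻¹ ≡ 32 (mod 61) since 21·32 = 672 ≡ 1, so λ ≡ 0.
  x = λ² - 35 - 56 = 0 - 91 ≡ 31; y = λ·(35 - 31) - 39 ≡ 22. → (31, 22)
3B = (31, 22).
Finally 3A + 3B:
(6, 23) + (31, 22). λ = (22 - 23)/(31 - 6) ≡ 60/25 mod 61. 25⁻¹ ≡ 22 (mod 61) since 25·22 = 550 ≡ 1, so λ ≡ 39.
  x = λ² - 6 - 31 = 1521 - 37 ≡ 20; y = λ·(6 - 20) - 23 ≡ 41. → (20, 41)

(20, 41)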